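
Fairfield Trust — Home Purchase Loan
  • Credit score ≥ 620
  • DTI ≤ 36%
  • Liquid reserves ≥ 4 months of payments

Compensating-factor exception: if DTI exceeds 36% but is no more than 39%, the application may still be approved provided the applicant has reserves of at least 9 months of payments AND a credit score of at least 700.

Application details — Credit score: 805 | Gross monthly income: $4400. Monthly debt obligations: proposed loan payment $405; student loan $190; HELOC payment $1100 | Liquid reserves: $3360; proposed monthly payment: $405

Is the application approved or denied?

Denied

Credit score 805 ≥ 620 (meets base)
Total debts = (405 + 190 + 1,100) = 1,695. DTI: 1,695 ÷ 4,400 = 38.5%, over the 36% base limit.
Reserves = 3,360/405 = 8.3 months ≥ 4
DTI 38.5% is within the 36%–39% exception band; checking compensating factors.
Reserves 8.3 < 9 months; credit score 805 ≥ 700.
Compensating-factor requirement not fully met.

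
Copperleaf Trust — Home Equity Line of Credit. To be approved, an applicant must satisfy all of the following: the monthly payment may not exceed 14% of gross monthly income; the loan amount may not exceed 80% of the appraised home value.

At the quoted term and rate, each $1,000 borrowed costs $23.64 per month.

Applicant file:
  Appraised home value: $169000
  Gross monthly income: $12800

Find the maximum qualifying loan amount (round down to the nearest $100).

$75,800

Payment cap: 14% × $12,800 = $1,792/month.
At $23.64 per $1,000, that supports 1,792/23.64 × 1,000 ≈ $75,803 → $75,800.
LTV cap: 80% × $169,000 = $135,200 → $135,200.
Binding constraint: payment-to-income.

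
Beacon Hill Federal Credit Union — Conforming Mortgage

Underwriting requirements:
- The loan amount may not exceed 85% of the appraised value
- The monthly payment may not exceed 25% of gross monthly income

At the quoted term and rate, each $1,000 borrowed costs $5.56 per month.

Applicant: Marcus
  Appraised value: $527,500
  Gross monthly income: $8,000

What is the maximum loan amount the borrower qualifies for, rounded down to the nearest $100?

$359,700

Payment cap: 25% × $8,000 = $2,000/month.
At $5.56 per $1,000, that supports 2,000/5.56 × 1,000 ≈ $359,712 → $359,700.
LTV cap: 85% × $527,500 = $448,375 → $448,300.
Binding constraint: payment-to-income.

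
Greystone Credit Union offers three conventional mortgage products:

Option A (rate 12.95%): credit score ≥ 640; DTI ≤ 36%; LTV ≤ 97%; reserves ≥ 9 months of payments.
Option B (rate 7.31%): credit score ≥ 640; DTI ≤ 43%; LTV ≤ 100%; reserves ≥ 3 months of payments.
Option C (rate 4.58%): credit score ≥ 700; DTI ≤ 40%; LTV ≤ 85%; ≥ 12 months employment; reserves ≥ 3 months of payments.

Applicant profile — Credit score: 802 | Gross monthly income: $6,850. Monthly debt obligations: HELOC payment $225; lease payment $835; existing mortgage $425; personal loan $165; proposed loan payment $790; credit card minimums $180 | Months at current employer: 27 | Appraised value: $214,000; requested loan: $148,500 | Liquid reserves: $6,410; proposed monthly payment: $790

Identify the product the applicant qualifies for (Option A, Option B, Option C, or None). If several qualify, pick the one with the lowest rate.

Total debts = (225 + 835 + 425 + 165 + 790 + 180) = 2,620; DTI = 2,620/6,850 = 38.2%.
LTV = 148,500/214,000 = 69.4%.
Reserves = 6,410/790 = 8.1 months.
Option A: score 802 ≥ 640; DTI 38.2% > 36%; LTV 69.4% ≤ 97%; reserves 8.1 < 9 mo → does not qualify.
Option B: score 802 ≥ 640; DTI 38.2% ≤ 43%; LTV 69.4% ≤ 100%; reserves 8.1 ≥ 3 mo → qualifies.
Option C: score 802 ≥ 700; DTI 38.2% ≤ 40%; LTV 69.4% ≤ 85%; employment 27 ≥ 12 mo; reserves 8.1 ≥ 3 mo → qualifies.
Qualifying: Option B, Option C. Lowest rate is 4.58% → Option C.

Option C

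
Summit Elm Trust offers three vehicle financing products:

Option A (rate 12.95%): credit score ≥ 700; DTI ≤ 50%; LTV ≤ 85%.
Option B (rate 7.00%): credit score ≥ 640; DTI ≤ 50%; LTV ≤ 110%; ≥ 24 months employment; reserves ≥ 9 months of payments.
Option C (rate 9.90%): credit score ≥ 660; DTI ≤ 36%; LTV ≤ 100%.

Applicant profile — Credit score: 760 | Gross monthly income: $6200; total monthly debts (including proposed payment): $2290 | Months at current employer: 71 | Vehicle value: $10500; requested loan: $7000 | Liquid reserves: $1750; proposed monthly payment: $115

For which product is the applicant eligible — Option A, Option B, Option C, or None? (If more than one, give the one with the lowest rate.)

DTI = 2,290/6,200 = 36.9%.
LTV = 7,000/10,500 = 66.7%.
Reserves = 1,750/115 = 15.2 months.
Option A: score 760 ≥ 700; DTI 36.9% ≤ 50%; LTV 66.7% ≤ 85% → qualifies.
Option B: score 760 ≥ 640; DTI 36.9% ≤ 50%; LTV 66.7% ≤ 110%; employment 71 ≥ 24 mo; reserves 15.2 ≥ 9 mo → qualifies.
Option C: score 760 ≥ 660; DTI 36.9% > 36%; LTV 66.7% ≤ 100% → does not qualify.
Qualifying: Option A, Option B. Lowest rate is 7.00% → Option B.

Option B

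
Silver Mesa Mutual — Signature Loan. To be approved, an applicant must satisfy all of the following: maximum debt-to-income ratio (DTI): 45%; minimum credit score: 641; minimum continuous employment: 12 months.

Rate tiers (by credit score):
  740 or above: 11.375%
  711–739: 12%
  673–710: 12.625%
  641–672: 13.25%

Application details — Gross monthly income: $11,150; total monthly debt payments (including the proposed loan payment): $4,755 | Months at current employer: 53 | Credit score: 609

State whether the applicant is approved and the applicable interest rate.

Denied

Credit score 609 < 641 (below minimum)
DTI = 4,755/11,150 = 42.6% ≤ 45%
Employment 53 ≥ 12 months
Not all requirements met → denied.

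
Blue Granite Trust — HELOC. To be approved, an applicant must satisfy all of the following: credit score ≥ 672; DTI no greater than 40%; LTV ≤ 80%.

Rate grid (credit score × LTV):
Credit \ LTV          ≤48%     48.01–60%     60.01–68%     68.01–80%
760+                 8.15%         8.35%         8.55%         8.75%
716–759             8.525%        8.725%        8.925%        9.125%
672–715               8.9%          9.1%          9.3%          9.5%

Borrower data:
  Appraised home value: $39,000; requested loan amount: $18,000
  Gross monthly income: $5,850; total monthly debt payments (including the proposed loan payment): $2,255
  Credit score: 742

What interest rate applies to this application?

8.525%

Credit score 742 ≥ 672; DTI: 2,255 ÷ 5,850 = 38.5%, within the 40% cap
LTV = 18,000/39,000 = 46.2% ≤ 80%
Row: 742 falls in 716–759. Column: 46.2% falls in ≤48%. Rate = 8.525%.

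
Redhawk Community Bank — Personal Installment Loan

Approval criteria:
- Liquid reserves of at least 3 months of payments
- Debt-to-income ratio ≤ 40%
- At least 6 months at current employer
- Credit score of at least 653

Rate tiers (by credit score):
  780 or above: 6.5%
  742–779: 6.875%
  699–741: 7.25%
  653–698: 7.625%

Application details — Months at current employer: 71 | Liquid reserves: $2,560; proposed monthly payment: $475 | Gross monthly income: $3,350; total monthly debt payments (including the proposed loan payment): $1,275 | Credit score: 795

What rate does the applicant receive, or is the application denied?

Approved at 6.5%

Credit score 795 ≥ 653 (meets minimum)
DTI = 1,275/3,350 = 38.1% ≤ 40%
Employment 71 ≥ 6 months
Liquid reserves cover 2,560/475 = 5.4 months — ≥ 3 required
All requirements met. Score 795 falls in the 780 or above tier → 6.5%.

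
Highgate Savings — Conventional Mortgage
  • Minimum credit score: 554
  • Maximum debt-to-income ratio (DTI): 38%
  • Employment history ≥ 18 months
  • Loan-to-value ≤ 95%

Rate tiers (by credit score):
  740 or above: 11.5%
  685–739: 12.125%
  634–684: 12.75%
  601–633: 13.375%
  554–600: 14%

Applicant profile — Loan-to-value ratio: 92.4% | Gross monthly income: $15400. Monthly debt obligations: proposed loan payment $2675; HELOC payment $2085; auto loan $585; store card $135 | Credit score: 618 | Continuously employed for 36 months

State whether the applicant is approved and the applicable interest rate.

Approved at 13.375%

Credit score 618 ≥ 554 (meets minimum)
Total monthly debts = (2,675 + 2,085 + 585 + 135) = 5,480. DTI = 5,480/15,400 = 35.6% ≤ 38%
Employment 36 ≥ 18 months
LTV 92.4% — within 95%
All requirements met. Score 618 falls in the 601–633 tier → 13.375%.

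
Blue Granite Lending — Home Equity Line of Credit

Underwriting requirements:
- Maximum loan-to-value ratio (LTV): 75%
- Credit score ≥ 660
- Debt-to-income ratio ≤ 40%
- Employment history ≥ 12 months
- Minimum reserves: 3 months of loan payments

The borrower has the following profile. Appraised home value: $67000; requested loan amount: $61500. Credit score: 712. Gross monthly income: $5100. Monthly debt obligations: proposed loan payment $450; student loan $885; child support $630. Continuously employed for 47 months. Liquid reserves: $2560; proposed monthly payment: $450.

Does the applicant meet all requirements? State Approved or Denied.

Loan-to-value = 61,500/67,000 = 91.8% — fail (75% max)
Credit score 712 ≥ 660 (meets)
Total monthly debts = (450 + 885 + 630) = 1,965. DTI: 1,965 ÷ 5,100 = 38.5%, within the 40% cap
Employment 47 ≥ 12 months
Reserves: 2,560 ÷ 450 = 5.7 months (meets 3-month minimum)
Fails on LTV.

Denied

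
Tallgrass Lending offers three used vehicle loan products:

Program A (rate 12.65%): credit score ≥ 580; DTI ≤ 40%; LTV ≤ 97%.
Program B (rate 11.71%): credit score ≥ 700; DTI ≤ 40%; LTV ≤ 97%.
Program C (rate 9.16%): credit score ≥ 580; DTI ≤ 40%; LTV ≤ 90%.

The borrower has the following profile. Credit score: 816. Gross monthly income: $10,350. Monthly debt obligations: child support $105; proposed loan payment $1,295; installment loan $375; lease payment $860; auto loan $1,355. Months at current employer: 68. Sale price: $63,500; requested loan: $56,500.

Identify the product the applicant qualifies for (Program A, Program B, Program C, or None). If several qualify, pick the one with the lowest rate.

Program C

Total debts = (105 + 1,295 + 375 + 860 + 1,355) = 3,990; DTI = 3,990/10,350 = 38.6%.
LTV = 56,500/63,500 = 89%.
Program A: score 816 ≥ 580; DTI 38.6% ≤ 40%; LTV 89% ≤ 97% → qualifies.
Program B: score 816 ≥ 700; DTI 38.6% ≤ 40%; LTV 89% ≤ 97% → qualifies.
Program C: score 816 ≥ 580; DTI 38.6% ≤ 40%; LTV 89% ≤ 90% → qualifies.
Qualifying: Program A, Program B, Program C. Lowest rate is 9.16% → Program C.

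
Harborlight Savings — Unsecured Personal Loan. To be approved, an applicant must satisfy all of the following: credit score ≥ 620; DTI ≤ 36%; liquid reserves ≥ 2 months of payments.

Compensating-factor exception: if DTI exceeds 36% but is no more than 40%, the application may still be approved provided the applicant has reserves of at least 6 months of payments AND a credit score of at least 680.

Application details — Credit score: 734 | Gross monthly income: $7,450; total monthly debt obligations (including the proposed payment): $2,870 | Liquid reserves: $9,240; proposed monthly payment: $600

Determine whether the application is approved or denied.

Credit score 734 ≥ 620 (meets base)
DTI = 2,870/7,450 = 38.5% > 36% — standard DTI limit exceeded.
Reserves = 9,240/600 = 15.4 months ≥ 2
DTI 38.5% is within the 36%–40% exception band; checking compensating factors.
Reserves 15.4 ≥ 6 months; credit score 734 ≥ 680.
Both override conditions satisfied; DTI exception granted.

Approved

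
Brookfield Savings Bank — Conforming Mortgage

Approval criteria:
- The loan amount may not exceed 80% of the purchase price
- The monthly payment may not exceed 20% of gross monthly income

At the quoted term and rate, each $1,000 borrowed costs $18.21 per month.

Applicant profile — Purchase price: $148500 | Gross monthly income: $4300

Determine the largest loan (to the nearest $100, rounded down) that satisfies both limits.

$47,200

Payment cap: 20% × $4,300 = $860/month.
At $18.21 per $1,000, that supports 860/18.21 × 1,000 ≈ $47,226 → $47,200.
LTV cap: 80% × $148,500 = $118,800 → $118,800.
Binding constraint: payment-to-income.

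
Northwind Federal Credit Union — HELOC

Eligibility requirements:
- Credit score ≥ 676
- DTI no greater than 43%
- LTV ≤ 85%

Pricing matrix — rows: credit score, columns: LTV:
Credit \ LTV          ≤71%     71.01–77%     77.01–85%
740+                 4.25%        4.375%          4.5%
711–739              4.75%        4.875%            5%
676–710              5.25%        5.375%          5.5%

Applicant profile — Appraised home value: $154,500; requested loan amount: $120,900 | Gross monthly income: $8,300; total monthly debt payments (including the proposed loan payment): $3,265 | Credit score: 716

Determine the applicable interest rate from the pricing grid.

Credit score 716 ≥ 676; DTI: 3,265 ÷ 8,300 = 39.3%, within the 43% cap
Loan-to-value = 120,900/154,500 = 78.3% — pass (85% max)
Credit 716 → row 711–739; LTV 78.3% → column 77.01–85%. Grid cell → 5%.

5%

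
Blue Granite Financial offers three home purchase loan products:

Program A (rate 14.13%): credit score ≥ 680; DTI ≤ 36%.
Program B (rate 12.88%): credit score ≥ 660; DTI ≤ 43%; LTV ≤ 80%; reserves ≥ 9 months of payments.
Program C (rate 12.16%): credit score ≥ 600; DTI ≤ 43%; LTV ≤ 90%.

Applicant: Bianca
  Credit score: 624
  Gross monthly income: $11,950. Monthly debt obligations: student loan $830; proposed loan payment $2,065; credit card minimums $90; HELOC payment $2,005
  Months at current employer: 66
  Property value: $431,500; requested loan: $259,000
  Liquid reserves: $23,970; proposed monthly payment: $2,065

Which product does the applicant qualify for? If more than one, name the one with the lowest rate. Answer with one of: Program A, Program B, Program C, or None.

Program C

Total debts = (830 + 2,065 + 90 + 2,005) = 4,990; DTI = 4,990/11,950 = 41.8%.
LTV = 259,000/431,500 = 60%.
Reserves = 23,970/2,065 = 11.6 months.
Program A: score 624 < 680; DTI 41.8% > 36% → does not qualify.
Program B: score 624 < 660; DTI 41.8% ≤ 43%; LTV 60% ≤ 80%; reserves 11.6 ≥ 9 mo → does not qualify.
Program C: score 624 ≥ 600; DTI 41.8% ≤ 43%; LTV 60% ≤ 90% → qualifies.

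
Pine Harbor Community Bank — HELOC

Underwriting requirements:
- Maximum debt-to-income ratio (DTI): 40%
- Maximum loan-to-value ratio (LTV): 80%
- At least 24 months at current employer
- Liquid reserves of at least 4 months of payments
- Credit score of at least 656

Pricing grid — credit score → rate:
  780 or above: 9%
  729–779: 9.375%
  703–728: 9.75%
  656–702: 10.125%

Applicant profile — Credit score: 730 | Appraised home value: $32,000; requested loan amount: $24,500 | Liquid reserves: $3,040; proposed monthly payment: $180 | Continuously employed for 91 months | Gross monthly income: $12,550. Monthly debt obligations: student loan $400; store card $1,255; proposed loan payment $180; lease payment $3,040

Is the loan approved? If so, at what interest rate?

Credit score 730 ≥ 656 (meets minimum)
Reserves = 3,040/180 = 16.9 months ≥ 4
Employment 91 ≥ 24 months
Total monthly debts = (400 + 1,255 + 180 + 3,040) = 4,875. DTI: 4,875 ÷ 12,550 = 38.8%, within the 40% cap
Loan-to-value = 24,500/32,000 = 76.6% — pass (80% max)
All requirements met. Score 730 falls in the 729–779 tier → 9.375%.

Approved at 9.375%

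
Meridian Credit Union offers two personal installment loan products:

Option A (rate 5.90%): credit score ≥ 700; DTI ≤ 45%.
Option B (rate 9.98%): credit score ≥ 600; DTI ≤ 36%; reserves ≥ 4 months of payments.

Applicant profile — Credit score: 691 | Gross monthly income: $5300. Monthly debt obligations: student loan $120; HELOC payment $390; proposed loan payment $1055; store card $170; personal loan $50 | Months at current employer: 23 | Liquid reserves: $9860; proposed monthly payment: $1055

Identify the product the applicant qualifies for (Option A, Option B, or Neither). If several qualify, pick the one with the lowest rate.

Option B

Total debts = (120 + 390 + 1,055 + 170 + 50) = 1,785; DTI = 1,785/5,300 = 33.7%.
Reserves = 9,860/1,055 = 9.3 months.
Option A: score 691 < 700; DTI 33.7% ≤ 45% → does not qualify.
Option B: score 691 ≥ 600; DTI 33.7% ≤ 36%; reserves 9.3 ≥ 4 mo → qualifies.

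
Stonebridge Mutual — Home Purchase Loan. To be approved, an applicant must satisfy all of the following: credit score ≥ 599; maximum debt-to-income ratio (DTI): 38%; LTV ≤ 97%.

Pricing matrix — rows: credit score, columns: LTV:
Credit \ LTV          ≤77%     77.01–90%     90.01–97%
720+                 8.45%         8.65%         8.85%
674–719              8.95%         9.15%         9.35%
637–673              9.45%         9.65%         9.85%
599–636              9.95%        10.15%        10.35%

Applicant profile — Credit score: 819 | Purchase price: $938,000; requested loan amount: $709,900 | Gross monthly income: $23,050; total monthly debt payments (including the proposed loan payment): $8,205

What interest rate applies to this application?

8.45%

Credit score 819 ≥ 599; DTI = 8,205/23,050 = 35.6% ≤ 38%
LTV: 709,900 ÷ 938,000 = 75.7%, within 97% cap
Score 819 is in the 720+ band; LTV 75.7% is in the ≤77% band → 8.45%.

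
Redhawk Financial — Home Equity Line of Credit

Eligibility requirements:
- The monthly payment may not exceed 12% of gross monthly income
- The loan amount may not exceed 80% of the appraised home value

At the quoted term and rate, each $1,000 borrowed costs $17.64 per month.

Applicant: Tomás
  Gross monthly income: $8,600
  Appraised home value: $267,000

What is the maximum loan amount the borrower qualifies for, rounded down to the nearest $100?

$58,500

Payment cap: 12% × $8,600 = $1,032/month.
At $17.64 per $1,000, that supports 1,032/17.64 × 1,000 ≈ $58,503 → $58,500.
LTV cap: 80% × $267,000 = $213,600 → $213,600.
Binding constraint: payment-to-income.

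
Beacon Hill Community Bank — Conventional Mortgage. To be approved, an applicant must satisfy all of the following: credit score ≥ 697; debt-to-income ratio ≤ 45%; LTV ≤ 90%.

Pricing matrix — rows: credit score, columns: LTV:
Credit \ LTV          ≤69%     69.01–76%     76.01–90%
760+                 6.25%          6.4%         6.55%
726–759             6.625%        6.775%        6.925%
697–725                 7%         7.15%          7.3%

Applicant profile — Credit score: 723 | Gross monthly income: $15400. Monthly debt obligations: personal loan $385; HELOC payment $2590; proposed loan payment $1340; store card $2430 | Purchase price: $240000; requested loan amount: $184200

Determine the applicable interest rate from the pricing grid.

Credit score 723 ≥ 697; Total monthly debts = (385 + 2,590 + 1,340 + 2,430) = 6,745. DTI: 6,745 ÷ 15,400 = 43.8%, within the 45% cap
Loan-to-value = 184,200/240,000 = 76.8% — pass (90% max)
Credit 723 → row 697–725; LTV 76.8% → column 76.01–90%. Grid cell → 7.3%.

7.3%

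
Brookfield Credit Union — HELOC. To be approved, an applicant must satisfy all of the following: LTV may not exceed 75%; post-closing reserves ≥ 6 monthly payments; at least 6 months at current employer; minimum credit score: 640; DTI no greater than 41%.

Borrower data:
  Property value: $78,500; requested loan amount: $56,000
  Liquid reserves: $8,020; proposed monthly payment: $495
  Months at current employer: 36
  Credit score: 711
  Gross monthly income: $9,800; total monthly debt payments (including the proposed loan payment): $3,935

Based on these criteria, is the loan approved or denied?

LTV = 56,000/78,500 = 71.3% ≤ 75%
Reserves = 8,020/495 = 16.2 months ≥ 6
Employment 36 ≥ 6 months
Credit score 711 ≥ 640 (meets)
Debt-to-income = 3,935/9,800 = 40.2% — meets 41% limit
All criteria satisfied.

Approved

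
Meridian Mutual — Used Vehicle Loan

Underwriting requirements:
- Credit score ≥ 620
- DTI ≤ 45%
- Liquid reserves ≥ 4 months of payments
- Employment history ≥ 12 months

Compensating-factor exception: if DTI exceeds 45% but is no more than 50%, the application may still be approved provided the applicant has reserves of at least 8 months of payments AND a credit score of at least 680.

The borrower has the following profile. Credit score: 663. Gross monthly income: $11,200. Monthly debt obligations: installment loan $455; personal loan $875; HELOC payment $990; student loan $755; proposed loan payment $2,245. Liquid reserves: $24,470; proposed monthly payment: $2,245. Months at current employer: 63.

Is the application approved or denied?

Denied

Credit score 663 ≥ 620 (meets base)
Total debts = (455 + 875 + 990 + 755 + 2,245) = 5,320. DTI = 5,320/11,200 = 47.5% > 45% — standard DTI limit exceeded.
Reserves = 24,470/2,245 = 10.9 months ≥ 4
Employment 63 ≥ 12 months
47.5% falls in the override range (45%–50%), so the compensating-factor test applies.
Override check — reserves: 10.9 mo (ok); score: 663 (below 680).
Compensating-factor requirement not fully met.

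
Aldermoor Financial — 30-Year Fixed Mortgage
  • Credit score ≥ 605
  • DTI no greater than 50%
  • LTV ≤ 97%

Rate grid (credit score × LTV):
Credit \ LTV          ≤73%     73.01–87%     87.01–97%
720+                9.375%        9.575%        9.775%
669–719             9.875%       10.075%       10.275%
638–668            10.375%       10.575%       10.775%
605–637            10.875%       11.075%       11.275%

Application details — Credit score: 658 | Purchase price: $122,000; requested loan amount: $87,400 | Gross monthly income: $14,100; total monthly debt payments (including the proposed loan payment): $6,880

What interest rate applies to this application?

10.375%

Credit score 658 ≥ 605; DTI: 6,880 ÷ 14,100 = 48.8%, within the 50% cap
LTV: 87,400 ÷ 122,000 = 71.6%, within 97% cap
Row: 658 falls in 638–668. Column: 71.6% falls in ≤73%. Rate = 10.375%.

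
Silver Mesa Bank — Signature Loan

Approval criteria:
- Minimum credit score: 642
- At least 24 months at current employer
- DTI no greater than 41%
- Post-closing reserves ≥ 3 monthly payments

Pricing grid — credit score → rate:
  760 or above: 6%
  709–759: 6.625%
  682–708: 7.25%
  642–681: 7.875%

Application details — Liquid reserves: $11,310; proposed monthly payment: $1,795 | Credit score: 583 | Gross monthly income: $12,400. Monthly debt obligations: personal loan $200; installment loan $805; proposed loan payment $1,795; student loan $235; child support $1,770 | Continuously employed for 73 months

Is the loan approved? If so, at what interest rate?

Denied

Credit score 583 < 642 (below minimum)
Total monthly debts = (200 + 805 + 1,795 + 235 + 1,770) = 4,805. DTI: 4,805 ÷ 12,400 = 38.8%, within the 41% cap
Employment 73 ≥ 24 months
Reserves: 11,310 ÷ 1,795 = 6.3 months (meets 3-month minimum)
Not all requirements met → denied.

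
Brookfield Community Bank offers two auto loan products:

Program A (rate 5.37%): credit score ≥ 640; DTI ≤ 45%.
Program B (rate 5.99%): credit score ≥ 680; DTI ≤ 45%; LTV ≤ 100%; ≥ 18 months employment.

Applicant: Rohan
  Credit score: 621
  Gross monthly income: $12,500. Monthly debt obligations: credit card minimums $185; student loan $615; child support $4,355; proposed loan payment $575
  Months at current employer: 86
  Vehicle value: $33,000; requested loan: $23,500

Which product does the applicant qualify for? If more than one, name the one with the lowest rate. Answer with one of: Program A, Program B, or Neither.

Neither

Total debts = (185 + 615 + 4,355 + 575) = 5,730; DTI = 5,730/12,500 = 45.8%.
LTV = 23,500/33,000 = 71.2%.
Program A: score 621 < 640; DTI 45.8% > 45% → does not qualify.
Program B: score 621 < 680; DTI 45.8% > 45%; LTV 71.2% ≤ 100%; employment 86 ≥ 18 mo → does not qualify.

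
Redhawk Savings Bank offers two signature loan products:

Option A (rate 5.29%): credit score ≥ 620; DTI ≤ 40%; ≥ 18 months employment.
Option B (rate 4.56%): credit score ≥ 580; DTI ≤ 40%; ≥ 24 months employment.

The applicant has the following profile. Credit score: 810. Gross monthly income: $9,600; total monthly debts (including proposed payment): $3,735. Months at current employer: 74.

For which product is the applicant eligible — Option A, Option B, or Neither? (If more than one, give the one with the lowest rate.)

DTI = 3,735/9,600 = 38.9%.
Option A: score 810 ≥ 620; DTI 38.9% ≤ 40%; employment 74 ≥ 18 mo → qualifies.
Option B: score 810 ≥ 580; DTI 38.9% ≤ 40%; employment 74 ≥ 24 mo → qualifies.
Qualifying: Option A, Option B. Lowest rate is 4.56% → Option B.

Option B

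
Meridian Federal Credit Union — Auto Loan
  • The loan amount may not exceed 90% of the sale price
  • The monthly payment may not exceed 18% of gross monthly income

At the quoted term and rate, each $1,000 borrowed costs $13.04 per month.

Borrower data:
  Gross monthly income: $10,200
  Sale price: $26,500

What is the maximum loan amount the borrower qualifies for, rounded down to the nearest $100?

Payment cap: 18% × $10,200 = $1,836/month.
At $13.04 per $1,000, that supports 1,836/13.04 × 1,000 ≈ $140,797 → $140,700.
LTV cap: 90% × $26,500 = $23,850 → $23,800.
Binding constraint: loan-to-value.

$23,800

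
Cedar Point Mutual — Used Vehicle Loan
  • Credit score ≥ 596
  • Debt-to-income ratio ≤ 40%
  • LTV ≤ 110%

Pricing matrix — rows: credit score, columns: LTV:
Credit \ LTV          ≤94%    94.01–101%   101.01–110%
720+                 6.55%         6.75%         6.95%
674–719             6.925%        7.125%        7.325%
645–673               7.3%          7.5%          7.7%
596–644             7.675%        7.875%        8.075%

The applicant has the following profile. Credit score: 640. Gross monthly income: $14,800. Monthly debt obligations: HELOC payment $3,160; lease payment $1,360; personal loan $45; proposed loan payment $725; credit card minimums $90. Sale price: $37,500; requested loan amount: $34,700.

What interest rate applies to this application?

7.675%

Credit score 640 ≥ 596; Total monthly debts = (3,160 + 1,360 + 45 + 725 + 90) = 5,380. DTI = 5,380/14,800 = 36.4% ≤ 40%
LTV = 34,700/37,500 = 92.5% ≤ 110%
Credit 640 → row 596–644; LTV 92.5% → column ≤94%. Grid cell → 7.675%.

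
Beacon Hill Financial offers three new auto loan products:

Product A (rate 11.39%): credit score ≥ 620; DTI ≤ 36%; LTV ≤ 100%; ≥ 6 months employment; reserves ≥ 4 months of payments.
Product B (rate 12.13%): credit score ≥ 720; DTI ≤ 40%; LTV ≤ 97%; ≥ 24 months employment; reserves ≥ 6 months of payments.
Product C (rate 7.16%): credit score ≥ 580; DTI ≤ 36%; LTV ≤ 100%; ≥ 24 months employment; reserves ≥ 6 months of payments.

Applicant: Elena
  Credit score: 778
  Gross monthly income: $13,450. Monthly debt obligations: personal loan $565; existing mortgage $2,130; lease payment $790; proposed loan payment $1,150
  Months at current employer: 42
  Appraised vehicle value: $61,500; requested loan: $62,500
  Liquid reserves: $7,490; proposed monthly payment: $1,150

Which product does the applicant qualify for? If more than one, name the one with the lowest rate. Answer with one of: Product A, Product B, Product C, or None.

Total debts = (565 + 2,130 + 790 + 1,150) = 4,635; DTI = 4,635/13,450 = 34.5%.
LTV = 62,500/61,500 = 101.6%.
Reserves = 7,490/1,150 = 6.5 months.
Product A: score 778 ≥ 620; DTI 34.5% ≤ 36%; LTV 101.6% > 100%; employment 42 ≥ 6 mo; reserves 6.5 ≥ 4 mo → does not qualify.
Product B: score 778 ≥ 720; DTI 34.5% ≤ 40%; LTV 101.6% > 97%; employment 42 ≥ 24 mo; reserves 6.5 ≥ 6 mo → does not qualify.
Product C: score 778 ≥ 580; DTI 34.5% ≤ 36%; LTV 101.6% > 100%; employment 42 ≥ 24 mo; reserves 6.5 ≥ 6 mo → does not qualify.

None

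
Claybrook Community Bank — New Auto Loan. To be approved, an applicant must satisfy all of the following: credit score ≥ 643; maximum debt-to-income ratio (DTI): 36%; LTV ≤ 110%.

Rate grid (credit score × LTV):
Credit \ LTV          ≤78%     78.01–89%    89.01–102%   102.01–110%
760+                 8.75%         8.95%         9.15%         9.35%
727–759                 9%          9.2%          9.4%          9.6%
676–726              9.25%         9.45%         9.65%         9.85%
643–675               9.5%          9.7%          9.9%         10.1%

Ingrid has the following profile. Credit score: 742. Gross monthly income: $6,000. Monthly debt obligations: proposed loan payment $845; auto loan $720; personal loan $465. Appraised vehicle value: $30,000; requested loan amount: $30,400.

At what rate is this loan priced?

9.4%

Credit score 742 ≥ 643; Total monthly debts = (845 + 720 + 465) = 2,030. DTI: 2,030 ÷ 6,000 = 33.8%, within the 36% cap
LTV: 30,400 ÷ 30,000 = 101.3%, within 110% cap
Score 742 is in the 727–759 band; LTV 101.3% is in the 89.01–102% band → 9.4%.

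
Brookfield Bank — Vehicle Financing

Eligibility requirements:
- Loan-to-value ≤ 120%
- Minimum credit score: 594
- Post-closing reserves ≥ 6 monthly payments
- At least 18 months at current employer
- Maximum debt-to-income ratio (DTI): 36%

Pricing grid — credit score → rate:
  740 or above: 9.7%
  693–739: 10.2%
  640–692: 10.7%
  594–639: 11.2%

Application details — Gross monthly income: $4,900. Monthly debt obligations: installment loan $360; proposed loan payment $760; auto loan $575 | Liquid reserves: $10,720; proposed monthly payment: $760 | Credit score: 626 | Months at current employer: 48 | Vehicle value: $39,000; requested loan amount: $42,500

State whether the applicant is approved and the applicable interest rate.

Approved at 11.2%

Credit score 626 ≥ 594 (meets minimum)
LTV: 42,500 ÷ 39,000 = 109%, within 120% cap
Employment 48 ≥ 18 months
Total monthly debts = (360 + 760 + 575) = 1,695. DTI = 1,695/4,900 = 34.6% ≤ 36%
Reserves: 10,720 ÷ 760 = 14.1 months (meets 6-month minimum)
All requirements met. Score 626 falls in the 594–639 tier → 11.2%.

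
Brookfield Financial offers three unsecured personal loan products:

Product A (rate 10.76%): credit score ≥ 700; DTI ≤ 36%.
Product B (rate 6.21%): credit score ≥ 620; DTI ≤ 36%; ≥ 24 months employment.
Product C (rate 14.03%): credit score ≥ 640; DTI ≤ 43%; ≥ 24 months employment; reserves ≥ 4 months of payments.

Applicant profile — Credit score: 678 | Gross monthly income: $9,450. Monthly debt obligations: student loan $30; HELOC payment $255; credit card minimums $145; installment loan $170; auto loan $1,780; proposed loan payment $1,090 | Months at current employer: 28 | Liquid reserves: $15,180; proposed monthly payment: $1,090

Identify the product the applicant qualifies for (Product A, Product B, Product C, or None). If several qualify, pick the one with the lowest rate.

Total debts = (30 + 255 + 145 + 170 + 1,780 + 1,090) = 3,470; DTI = 3,470/9,450 = 36.7%.
Reserves = 15,180/1,090 = 13.9 months.
Product A: score 678 < 700; DTI 36.7% > 36% → does not qualify.
Product B: score 678 ≥ 620; DTI 36.7% > 36%; employment 28 ≥ 24 mo → does not qualify.
Product C: score 678 ≥ 640; DTI 36.7% ≤ 43%; employment 28 ≥ 24 mo; reserves 13.9 ≥ 4 mo → qualifies.

Product C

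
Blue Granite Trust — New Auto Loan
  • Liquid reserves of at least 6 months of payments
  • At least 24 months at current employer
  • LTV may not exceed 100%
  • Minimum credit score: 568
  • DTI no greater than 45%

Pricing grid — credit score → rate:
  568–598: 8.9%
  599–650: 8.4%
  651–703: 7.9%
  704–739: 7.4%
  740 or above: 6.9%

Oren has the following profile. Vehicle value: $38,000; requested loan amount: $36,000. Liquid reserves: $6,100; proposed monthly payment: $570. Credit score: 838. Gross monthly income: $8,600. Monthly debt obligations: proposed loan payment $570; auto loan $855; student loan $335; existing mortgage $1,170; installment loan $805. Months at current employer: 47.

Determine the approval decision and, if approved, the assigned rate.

Approved at 6.9%

Credit score 838 ≥ 568 (meets minimum)
Total monthly debts = (570 + 855 + 335 + 1,170 + 805) = 3,735. DTI: 3,735 ÷ 8,600 = 43.4%, within the 45% cap
Reserves = 6,100/570 = 10.7 months ≥ 6
LTV: 36,000 ÷ 38,000 = 94.7%, within 100% cap
Employment 47 ≥ 24 months
All requirements met. Score 838 falls in the 740 or above tier → 6.9%.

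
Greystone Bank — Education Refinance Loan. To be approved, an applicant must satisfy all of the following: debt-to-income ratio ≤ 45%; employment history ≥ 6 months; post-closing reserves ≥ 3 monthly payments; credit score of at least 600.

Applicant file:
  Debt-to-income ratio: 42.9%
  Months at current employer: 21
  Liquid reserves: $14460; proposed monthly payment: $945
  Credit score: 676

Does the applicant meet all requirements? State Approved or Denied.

Debt-to-income 42.9% vs 45% cap — pass
Employment 21 ≥ 6 months
Reserves = 14,460/945 = 15.3 months ≥ 3
Credit score 676 ≥ 600 (meets)
All criteria satisfied.

Approved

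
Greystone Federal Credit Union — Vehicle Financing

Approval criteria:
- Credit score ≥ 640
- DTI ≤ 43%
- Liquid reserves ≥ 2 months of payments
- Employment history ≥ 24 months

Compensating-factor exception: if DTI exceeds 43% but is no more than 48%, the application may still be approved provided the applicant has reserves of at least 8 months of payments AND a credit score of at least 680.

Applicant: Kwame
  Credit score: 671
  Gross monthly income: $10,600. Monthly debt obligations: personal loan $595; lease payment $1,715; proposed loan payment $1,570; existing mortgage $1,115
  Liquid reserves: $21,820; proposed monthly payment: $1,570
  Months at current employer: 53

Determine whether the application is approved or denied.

Credit score 671 ≥ 640 (meets base)
Total debts = (595 + 1,715 + 1,570 + 1,115) = 4,995. DTI: 4,995 ÷ 10,600 = 47.1%, over the 43% base limit.
Reserves: 21,820 ÷ 1,570 = 13.9 months (meets 2-month minimum)
Employment 53 ≥ 24 months
DTI 47.1% is within the 43%–48% exception band; checking compensating factors.
Override check — reserves: 13.9 mo (ok); score: 671 (below 680).
Compensating-factor requirement not fully met.

Denied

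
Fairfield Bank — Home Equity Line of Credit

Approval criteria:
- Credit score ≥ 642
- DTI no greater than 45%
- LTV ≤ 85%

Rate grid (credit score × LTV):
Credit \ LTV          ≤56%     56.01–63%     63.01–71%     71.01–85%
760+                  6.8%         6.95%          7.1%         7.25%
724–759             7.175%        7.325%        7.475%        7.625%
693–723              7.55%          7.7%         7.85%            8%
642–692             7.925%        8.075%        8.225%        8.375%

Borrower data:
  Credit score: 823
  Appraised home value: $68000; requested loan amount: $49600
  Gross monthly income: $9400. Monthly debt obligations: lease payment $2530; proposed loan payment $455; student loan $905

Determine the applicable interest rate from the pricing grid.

Credit score 823 ≥ 642; Total monthly debts = (2,530 + 455 + 905) = 3,890. DTI = 3,890/9,400 = 41.4% ≤ 45%
LTV = 49,600/68,000 = 72.9% ≤ 85%
Score 823 is in the 760+ band; LTV 72.9% is in the 71.01–85% band → 7.25%.

7.25%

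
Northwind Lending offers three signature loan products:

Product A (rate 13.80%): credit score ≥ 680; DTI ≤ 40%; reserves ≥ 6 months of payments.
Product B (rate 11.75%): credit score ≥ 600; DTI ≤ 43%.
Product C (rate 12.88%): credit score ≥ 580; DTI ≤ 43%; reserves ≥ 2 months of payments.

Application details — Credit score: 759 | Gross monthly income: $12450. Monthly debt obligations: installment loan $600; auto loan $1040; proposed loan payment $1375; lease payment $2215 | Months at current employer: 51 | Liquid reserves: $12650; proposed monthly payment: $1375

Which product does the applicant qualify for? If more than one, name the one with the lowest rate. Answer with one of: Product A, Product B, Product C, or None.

Product B

Total debts = (600 + 1,040 + 1,375 + 2,215) = 5,230; DTI = 5,230/12,450 = 42%.
Reserves = 12,650/1,375 = 9.2 months.
Product A: score 759 ≥ 680; DTI 42% > 40%; reserves 9.2 ≥ 6 mo → does not qualify.
Product B: score 759 ≥ 600; DTI 42% ≤ 43% → qualifies.
Product C: score 759 ≥ 580; DTI 42% ≤ 43%; reserves 9.2 ≥ 2 mo → qualifies.
Qualifying: Product B, Product C. Lowest rate is 11.75% → Product B.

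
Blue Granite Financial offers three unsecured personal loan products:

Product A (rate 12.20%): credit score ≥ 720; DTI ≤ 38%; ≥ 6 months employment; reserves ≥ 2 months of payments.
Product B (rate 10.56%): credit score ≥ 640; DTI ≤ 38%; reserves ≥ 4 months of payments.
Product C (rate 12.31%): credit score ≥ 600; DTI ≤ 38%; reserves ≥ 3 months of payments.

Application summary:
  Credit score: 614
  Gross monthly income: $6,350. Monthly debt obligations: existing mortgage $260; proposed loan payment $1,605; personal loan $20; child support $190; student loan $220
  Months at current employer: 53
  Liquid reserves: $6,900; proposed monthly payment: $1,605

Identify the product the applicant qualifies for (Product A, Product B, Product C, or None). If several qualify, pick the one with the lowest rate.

Total debts = (260 + 1,605 + 20 + 190 + 220) = 2,295; DTI = 2,295/6,350 = 36.1%.
Reserves = 6,900/1,605 = 4.3 months.
Product A: score 614 < 720; DTI 36.1% ≤ 38%; employment 53 ≥ 6 mo; reserves 4.3 ≥ 2 mo → does not qualify.
Product B: score 614 < 640; DTI 36.1% ≤ 38%; reserves 4.3 ≥ 4 mo → does not qualify.
Product C: score 614 ≥ 600; DTI 36.1% ≤ 38%; reserves 4.3 ≥ 3 mo → qualifies.

Product C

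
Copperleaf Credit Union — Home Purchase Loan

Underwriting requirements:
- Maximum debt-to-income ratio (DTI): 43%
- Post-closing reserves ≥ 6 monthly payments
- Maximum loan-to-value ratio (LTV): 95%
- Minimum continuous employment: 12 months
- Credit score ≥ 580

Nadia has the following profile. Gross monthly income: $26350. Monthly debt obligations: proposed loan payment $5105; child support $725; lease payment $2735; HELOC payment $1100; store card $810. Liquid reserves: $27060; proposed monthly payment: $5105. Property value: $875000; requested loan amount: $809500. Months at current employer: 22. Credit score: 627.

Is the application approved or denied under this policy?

Total monthly debts = (5,105 + 725 + 2,735 + 1,100 + 810) = 10,475. DTI = 10,475/26,350 = 39.8% ≤ 43%
Liquid reserves cover 27,060/5,105 = 5.3 months — < 6 required
LTV = 809,500/875,000 = 92.5% ≤ 95%
Employment 22 ≥ 12 months
Credit score 627 ≥ 580 (meets)
Fails on reserves.

Denied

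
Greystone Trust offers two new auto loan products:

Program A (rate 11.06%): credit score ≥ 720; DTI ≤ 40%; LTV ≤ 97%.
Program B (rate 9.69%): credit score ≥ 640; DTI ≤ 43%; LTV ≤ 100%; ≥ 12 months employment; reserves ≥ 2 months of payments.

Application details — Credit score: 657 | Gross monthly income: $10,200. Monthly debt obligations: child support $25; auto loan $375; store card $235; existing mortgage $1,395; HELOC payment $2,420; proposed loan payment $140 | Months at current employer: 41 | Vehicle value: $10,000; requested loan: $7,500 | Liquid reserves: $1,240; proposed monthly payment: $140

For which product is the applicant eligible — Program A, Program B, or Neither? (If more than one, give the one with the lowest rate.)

Total debts = (25 + 375 + 235 + 1,395 + 2,420 + 140) = 4,590; DTI = 4,590/10,200 = 45%.
LTV = 7,500/10,000 = 75%.
Reserves = 1,240/140 = 8.9 months.
Program A: score 657 < 720; DTI 45% > 40%; LTV 75% ≤ 97% → does not qualify.
Program B: score 657 ≥ 640; DTI 45% > 43%; LTV 75% ≤ 100%; employment 41 ≥ 12 mo; reserves 8.9 ≥ 2 mo → does not qualify.

Neither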